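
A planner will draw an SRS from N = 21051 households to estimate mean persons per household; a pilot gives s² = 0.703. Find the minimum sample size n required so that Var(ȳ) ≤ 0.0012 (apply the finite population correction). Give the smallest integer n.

Without fpc, n₀ = s²/D = 0.703/0.0012 = 585.8333.
With fpc, (1 − n/N)·s²/n ≤ D requires n ≥ n₀/(1 + n₀/N) = 585.8333/(1 + 585.8333/21051) = 569.9714.
Rounding up, n = 570.

570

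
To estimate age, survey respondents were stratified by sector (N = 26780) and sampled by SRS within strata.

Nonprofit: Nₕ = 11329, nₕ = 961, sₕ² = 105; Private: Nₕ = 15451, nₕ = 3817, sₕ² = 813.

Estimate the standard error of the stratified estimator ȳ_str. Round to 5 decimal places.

0.26699

Var(ȳ_str) = Σₕ Wₕ²(1 − fₕ)sₕ²/nₕ with Wₕ = Nₕ/N, N = 26780.
Nonprofit: Wₕ = 0.42303958; term = 0.42303958²·(1 − 0.08482655)·105/961 = 0.017894985.
Private: Wₕ = 0.57696042; term = 0.57696042²·(1 − 0.24703903)·813/3817 = 0.053386677.
Sum = 0.071281662.
SE = √(0.071281662) = 0.26699.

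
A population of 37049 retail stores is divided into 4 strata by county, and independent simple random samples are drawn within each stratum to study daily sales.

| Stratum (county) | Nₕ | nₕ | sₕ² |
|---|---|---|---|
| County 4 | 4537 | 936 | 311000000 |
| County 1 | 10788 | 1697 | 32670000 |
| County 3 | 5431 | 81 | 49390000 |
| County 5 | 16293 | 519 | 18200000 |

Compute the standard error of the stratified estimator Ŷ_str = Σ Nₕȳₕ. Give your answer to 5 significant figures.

Var(Ŷ_str) = Σₕ Nₕ²(1 − fₕ)sₕ²/nₕ.
County 4: 4537²·(1 − 936/4537)·311000000/936 = 5.4284575 × 10^12.
County 1: 10788²·(1 − 1697/10788)·32670000/1697 = 1.8880778 × 10^12.
County 3: 5431²·(1 − 81/5431)·49390000/81 = 1.7716894 × 10^13.
County 5: 16293²·(1 − 519/16293)·18200000/519 = 9.0125342 × 10^12.
Sum = 3.4045964 × 10^13.
SE = √(3.4045964 × 10^13) = 5.8349 × 10^6.

5.8349 × 10^6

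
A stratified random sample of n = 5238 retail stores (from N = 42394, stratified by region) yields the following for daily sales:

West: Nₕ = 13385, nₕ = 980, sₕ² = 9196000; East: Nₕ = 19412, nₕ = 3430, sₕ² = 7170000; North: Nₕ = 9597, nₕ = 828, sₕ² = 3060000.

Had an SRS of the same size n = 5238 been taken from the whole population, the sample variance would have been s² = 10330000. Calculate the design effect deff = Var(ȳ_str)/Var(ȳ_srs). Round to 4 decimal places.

0.8104

Var(ȳ_str) = Σ Wₕ²(1−fₕ)sₕ²/nₕ with Wₕ = Nₕ/42394:
  West: (13385/42394)²·(1−980/13385)·9196000/980 = 866.92043
  East: (19412/42394)²·(1−3430/19412)·7170000/3430 = 360.84248
  North: (9597/42394)²·(1−828/9597)·3060000/828 = 173.04851
  → Var(ȳ_str) = 1400.8114.
Var(ȳ_srs) = (1 − 5238/42394)·10330000/5238 = 1728.4602.
deff = 1400.8114 / 1728.4602 = 0.8104.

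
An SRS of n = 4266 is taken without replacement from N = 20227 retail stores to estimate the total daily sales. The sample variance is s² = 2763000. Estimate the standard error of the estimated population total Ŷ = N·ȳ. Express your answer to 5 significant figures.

457270

Var(Ŷ) = N²·Var(ȳ) = N²·(1 − n/N)·s²/n.
f = 4266/20227 = 0.21090621; Var(ȳ) = 0.78909379·2763000/4266 = 511.07973.
Var(Ŷ) = 20227² · 511.07973 = 2.0909883 × 10^11.
SE(Ŷ) = √(2.0909883 × 10^11) = 457270.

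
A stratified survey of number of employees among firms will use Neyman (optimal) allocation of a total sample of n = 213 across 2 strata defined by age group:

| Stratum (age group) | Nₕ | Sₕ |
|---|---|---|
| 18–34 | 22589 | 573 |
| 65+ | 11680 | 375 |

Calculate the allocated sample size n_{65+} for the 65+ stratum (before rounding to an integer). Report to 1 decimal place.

Neyman allocation: nₕ = n·NₕSₕ / Σⱼ NⱼSⱼ.
Σ NⱼSⱼ = 22589·573 + 11680·375 = 1.7323497 × 10^7.
n_{65+} = 213·11680·375 / (1.7323497 × 10^7) = 53.9.

53.9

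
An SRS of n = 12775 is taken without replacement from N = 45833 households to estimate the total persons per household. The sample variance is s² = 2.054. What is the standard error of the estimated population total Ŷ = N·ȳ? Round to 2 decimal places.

Var(Ŷ) = N²·Var(ȳ) = N²·(1 − n/N)·s²/n.
f = 12775/45833 = 0.27872930; Var(ȳ) = 0.72127070·2.054/12775 = 1.1596791 × 10^-4.
Var(Ŷ) = 45833² · (1.1596791 × 10^-4) = 243609.6.
SE(Ŷ) = √(243609.6) = 493.57.

493.57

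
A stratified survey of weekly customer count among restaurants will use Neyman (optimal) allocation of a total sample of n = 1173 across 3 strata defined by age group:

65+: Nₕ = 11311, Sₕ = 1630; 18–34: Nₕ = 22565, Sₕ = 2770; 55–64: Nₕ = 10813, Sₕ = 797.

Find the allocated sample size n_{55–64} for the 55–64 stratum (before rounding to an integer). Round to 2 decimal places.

112.87

Neyman allocation: nₕ = n·NₕSₕ / Σⱼ NⱼSⱼ.
Σ NⱼSⱼ = 11311·1630 + 22565·2770 + 10813·797 = 8.9559941 × 10^7.
n_{55–64} = 1173·10813·797 / (8.9559941 × 10^7) = 112.87.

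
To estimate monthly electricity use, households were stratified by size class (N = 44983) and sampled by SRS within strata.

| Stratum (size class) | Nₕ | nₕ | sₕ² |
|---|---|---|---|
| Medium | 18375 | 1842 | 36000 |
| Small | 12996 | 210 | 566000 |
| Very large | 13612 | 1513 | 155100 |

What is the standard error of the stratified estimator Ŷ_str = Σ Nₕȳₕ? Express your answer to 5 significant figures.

Var(Ŷ_str) = Σₕ Nₕ²(1 − fₕ)sₕ²/nₕ.
Medium: 18375²·(1 − 1842/18375)·36000/1842 = 5.9373396 × 10^9.
Small: 12996²·(1 − 210/12996)·566000/210 = 4.4785924 × 10^11.
Very large: 13612²·(1 − 1513/13612)·155100/1513 = 1.6882793 × 10^10.
Sum = 4.7067937 × 10^11.
SE = √(4.7067937 × 10^11) = 686060.

686060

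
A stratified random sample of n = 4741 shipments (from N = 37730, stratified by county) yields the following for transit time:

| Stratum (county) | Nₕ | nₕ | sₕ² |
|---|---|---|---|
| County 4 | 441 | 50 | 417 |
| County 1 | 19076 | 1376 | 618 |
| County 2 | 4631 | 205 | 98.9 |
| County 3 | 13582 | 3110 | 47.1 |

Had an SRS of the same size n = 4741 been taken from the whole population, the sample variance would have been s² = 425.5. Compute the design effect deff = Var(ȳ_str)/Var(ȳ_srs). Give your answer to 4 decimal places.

Var(ȳ_str) = Σ Wₕ²(1−fₕ)sₕ²/nₕ with Wₕ = Nₕ/37730:
  County 4: (441/37730)²·(1−50/441)·417/50 = 0.001010201
  County 1: (19076/37730)²·(1−1376/19076)·618/1376 = 0.10652634
  County 2: (4631/37730)²·(1−205/4631)·98.9/205 = 0.0069463236
  County 3: (13582/37730)²·(1−3110/13582)·47.1/3110 = 0.001513144
  → Var(ȳ_str) = 0.11599601.
Var(ȳ_srs) = (1 − 4741/37730)·425.5/4741 = 0.0784715.
deff = 0.11599601 / 0.0784715 = 1.4782.

1.4782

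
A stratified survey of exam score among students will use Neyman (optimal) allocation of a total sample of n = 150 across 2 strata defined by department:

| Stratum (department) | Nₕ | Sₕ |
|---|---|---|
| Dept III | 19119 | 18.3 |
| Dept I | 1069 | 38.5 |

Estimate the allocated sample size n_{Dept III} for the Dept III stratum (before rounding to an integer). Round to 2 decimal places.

Neyman allocation: nₕ = n·NₕSₕ / Σⱼ NⱼSⱼ.
Σ NⱼSⱼ = 19119·18.3 + 1069·38.5 = 391034.2.
n_{Dept III} = 150·19119·18.3 / 391034.2 = 134.21.

134.21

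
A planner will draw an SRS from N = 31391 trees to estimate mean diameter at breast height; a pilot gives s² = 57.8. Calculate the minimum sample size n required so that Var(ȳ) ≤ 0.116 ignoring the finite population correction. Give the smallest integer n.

Without fpc, n₀ = s²/D = 57.8/0.116 = 498.2759.
Rounding up, n = 499.

499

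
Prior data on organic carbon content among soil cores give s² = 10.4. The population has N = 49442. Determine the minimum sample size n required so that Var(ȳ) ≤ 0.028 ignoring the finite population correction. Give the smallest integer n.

372

Without fpc, n₀ = s²/D = 10.4/0.028 = 371.4286.
Rounding up, n = 372.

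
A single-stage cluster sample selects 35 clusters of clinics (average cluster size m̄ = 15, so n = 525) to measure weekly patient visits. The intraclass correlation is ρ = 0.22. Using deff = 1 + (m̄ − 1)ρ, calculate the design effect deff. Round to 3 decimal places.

deff = 1 + (15 − 1)·0.22 = 1 + 3.08 = 4.08.

4.080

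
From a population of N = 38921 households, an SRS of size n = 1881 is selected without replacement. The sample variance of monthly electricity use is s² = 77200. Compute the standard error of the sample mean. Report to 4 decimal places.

Under SRS without replacement, Var(ȳ) = (1 − f)·s²/n with f = n/N = 1881/38921 = 0.04832867.
Var(ȳ) = (1 − 0.04832867)·77200/1881 = 0.95167133·41.041999 = 39.058494.
SE(ȳ) = √(39.058494) = 6.2497.

6.2497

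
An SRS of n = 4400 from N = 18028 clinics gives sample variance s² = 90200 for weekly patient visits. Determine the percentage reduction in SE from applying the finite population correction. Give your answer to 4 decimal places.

13.0555

f = n/N = 4400/18028 = 0.24406479.
SE_no-fpc = √(s²/n) = 4.5276926; SE_fpc = √((1−f)s²/n) = 3.9365812.
Ratio = √(1−f) = 0.86944535. Reduction = 100·(1 − 0.86944535) = 13.0555%.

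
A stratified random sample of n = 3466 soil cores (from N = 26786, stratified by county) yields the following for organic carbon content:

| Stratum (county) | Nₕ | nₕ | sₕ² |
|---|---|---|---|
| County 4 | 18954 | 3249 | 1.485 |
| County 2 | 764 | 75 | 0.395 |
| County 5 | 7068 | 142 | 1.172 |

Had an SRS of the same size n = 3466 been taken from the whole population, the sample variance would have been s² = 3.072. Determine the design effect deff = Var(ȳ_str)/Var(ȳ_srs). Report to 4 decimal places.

0.9805

Var(ȳ_str) = Σ Wₕ²(1−fₕ)sₕ²/nₕ with Wₕ = Nₕ/26786:
  County 4: (18954/26786)²·(1−3249/18954)·1.485/3249 = 1.8962685 × 10^-4
  County 2: (764/26786)²·(1−75/764)·0.395/75 = 3.8639605 × 10^-6
  County 5: (7068/26786)²·(1−142/7068)·1.172/142 = 5.6312209 × 10^-4
  → Var(ȳ_str) = 7.566129 × 10^-4.
Var(ȳ_srs) = (1 − 3466/26786)·3.072/3466 = 7.7163752 × 10^-4.
deff = (7.566129 × 10^-4) / (7.7163752 × 10^-4) = 0.9805.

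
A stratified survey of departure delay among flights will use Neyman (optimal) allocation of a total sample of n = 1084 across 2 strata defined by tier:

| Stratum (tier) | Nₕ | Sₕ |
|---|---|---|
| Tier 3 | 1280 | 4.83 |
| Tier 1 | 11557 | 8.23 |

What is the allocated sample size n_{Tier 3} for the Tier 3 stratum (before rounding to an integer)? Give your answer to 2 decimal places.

66.16

Neyman allocation: nₕ = n·NₕSₕ / Σⱼ NⱼSⱼ.
Σ NⱼSⱼ = 1280·4.83 + 11557·8.23 = 101296.51.
n_{Tier 3} = 1084·1280·4.83 / 101296.51 = 66.16.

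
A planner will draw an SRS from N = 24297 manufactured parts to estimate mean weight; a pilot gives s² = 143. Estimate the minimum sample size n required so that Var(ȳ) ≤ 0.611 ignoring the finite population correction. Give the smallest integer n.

Without fpc, n₀ = s²/D = 143/0.611 = 234.0426.
Rounding up, n = 235.

235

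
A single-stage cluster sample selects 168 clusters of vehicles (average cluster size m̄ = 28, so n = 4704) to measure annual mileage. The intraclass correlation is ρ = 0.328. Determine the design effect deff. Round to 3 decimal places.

deff = 1 + (28 − 1)·0.328 = 1 + 8.856 = 9.856.

9.856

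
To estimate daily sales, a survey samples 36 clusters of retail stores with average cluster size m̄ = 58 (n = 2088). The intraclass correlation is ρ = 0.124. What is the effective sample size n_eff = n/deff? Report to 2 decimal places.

258.80

deff = 1 + (58 − 1)·0.124 = 1 + 7.068 = 8.068.
n_eff = 2088 / 8.068 = 258.80.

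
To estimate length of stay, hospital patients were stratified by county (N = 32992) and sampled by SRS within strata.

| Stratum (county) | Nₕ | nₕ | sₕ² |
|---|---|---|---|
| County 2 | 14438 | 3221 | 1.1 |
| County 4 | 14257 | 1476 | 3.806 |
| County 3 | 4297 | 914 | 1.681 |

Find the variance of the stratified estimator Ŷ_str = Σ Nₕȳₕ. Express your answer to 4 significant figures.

551900

Var(Ŷ_str) = Σₕ Nₕ²(1 − fₕ)sₕ²/nₕ.
County 2: 14438²·(1 − 3221/14438)·1.1/3221 = 55307.715.
County 4: 14257²·(1 − 1476/14257)·3.806/1476 = 469867.5.
County 3: 4297²·(1 − 914/4297)·1.681/914 = 26735.534.
Sum = 551910.75.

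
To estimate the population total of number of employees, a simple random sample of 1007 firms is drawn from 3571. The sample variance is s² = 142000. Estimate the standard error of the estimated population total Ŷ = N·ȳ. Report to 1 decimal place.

Var(Ŷ) = N²·Var(ȳ) = N²·(1 − n/N)·s²/n.
f = 1007/3571 = 0.28199384; Var(ȳ) = 0.71800616·142000/1007 = 101.24814.
Var(Ŷ) = 3571² · 101.24814 = 1.2911204 × 10^9.
SE(Ŷ) = √(1.2911204 × 10^9) = 35932.2.

35932.2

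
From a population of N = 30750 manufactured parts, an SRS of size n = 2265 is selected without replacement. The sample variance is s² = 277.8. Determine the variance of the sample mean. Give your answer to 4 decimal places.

Under SRS without replacement, Var(ȳ) = (1 − f)·s²/n with f = n/N = 2265/30750 = 0.07365854.
Var(ȳ) = (1 − 0.07365854)·277.8/2265 = 0.92634146·0.12264901 = 0.11361486.

0.1136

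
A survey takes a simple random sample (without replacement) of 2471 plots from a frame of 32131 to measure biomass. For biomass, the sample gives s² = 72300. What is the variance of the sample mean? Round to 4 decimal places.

Under SRS without replacement, Var(ȳ) = (1 − f)·s²/n with f = n/N = 2471/32131 = 0.07690392.
Var(ȳ) = (1 − 0.07690392)·72300/2471 = 0.92309608·29.259409 = 27.009246.

27.0092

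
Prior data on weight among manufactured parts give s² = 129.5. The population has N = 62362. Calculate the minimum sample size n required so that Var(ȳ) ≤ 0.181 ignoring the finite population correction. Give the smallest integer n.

716

Without fpc, n₀ = s²/D = 129.5/0.181 = 715.4696.
Rounding up, n = 716.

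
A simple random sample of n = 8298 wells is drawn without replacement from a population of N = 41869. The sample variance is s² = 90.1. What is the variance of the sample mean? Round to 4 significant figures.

Under SRS without replacement, Var(ȳ) = (1 − f)·s²/n with f = n/N = 8298/41869 = 0.19818959.
Var(ȳ) = (1 − 0.19818959)·90.1/8298 = 0.80181041·0.010858038 = 0.008706088.

0.008706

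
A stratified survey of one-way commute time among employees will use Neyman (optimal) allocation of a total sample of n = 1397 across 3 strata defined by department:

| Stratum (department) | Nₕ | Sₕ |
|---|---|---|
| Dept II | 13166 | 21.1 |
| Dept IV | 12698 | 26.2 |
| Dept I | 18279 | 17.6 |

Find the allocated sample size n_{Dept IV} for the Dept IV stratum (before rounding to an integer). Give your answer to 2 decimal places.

498.57

Neyman allocation: nₕ = n·NₕSₕ / Σⱼ NⱼSⱼ.
Σ NⱼSⱼ = 13166·21.1 + 12698·26.2 + 18279·17.6 = 932200.6.
n_{Dept IV} = 1397·12698·26.2 / 932200.6 = 498.57.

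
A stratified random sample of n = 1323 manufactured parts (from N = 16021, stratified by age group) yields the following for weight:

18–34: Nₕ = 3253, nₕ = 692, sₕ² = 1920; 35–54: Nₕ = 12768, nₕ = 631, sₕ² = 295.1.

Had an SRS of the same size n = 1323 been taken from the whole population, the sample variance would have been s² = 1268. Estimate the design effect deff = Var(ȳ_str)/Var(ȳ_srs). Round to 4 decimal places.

Var(ȳ_str) = Σ Wₕ²(1−fₕ)sₕ²/nₕ with Wₕ = Nₕ/16021:
  18–34: (3253/16021)²·(1−692/3253)·1920/692 = 0.090055353
  35–54: (12768/16021)²·(1−631/12768)·295.1/631 = 0.28235458
  → Var(ȳ_str) = 0.37240993.
Var(ȳ_srs) = (1 − 1323/16021)·1268/1323 = 0.87928169.
deff = 0.37240993 / 0.87928169 = 0.4235.

0.4235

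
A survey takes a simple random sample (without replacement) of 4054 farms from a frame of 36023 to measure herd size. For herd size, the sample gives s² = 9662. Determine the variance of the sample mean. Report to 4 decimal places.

Under SRS without replacement, Var(ȳ) = (1 − f)·s²/n with f = n/N = 4054/36023 = 0.11253921.
Var(ȳ) = (1 − 0.11253921)·9662/4054 = 0.88746079·2.3833251 = 2.1151076.

2.1151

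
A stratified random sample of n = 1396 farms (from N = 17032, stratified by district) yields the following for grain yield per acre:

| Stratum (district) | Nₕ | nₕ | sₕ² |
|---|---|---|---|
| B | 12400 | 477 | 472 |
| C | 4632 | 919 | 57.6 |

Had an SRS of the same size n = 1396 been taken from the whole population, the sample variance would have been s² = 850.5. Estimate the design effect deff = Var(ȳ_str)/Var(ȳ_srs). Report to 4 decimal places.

0.9083

Var(ȳ_str) = Σ Wₕ²(1−fₕ)sₕ²/nₕ with Wₕ = Nₕ/17032:
  B: (12400/17032)²·(1−477/12400)·472/477 = 0.50431229
  C: (4632/17032)²·(1−919/4632)·57.6/919 = 0.0037159441
  → Var(ȳ_str) = 0.50802823.
Var(ȳ_srs) = (1 − 1396/17032)·850.5/1396 = 0.55930527.
deff = 0.50802823 / 0.55930527 = 0.9083.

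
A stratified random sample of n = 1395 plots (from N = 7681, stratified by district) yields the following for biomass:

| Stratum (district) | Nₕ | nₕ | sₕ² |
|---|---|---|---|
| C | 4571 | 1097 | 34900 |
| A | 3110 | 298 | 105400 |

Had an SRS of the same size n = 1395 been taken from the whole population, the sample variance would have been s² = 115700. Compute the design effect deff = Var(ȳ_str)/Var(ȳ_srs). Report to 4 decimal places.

Var(ȳ_str) = Σ Wₕ²(1−fₕ)sₕ²/nₕ with Wₕ = Nₕ/7681:
  C: (4571/7681)²·(1−1097/4571)·34900/1097 = 8.5629677
  A: (3110/7681)²·(1−298/3110)·105400/298 = 52.428149
  → Var(ȳ_str) = 60.991117.
Var(ȳ_srs) = (1 − 1395/7681)·115700/1395 = 67.875925.
deff = 60.991117 / 67.875925 = 0.8986.

0.8986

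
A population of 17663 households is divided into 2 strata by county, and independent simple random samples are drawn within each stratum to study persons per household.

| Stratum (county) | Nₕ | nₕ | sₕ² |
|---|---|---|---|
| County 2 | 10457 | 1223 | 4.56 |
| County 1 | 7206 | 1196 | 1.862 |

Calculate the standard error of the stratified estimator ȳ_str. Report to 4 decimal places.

0.0370

Var(ȳ_str) = Σₕ Wₕ²(1 − fₕ)sₕ²/nₕ with Wₕ = Nₕ/N, N = 17663.
County 2: Wₕ = 0.59202853; term = 0.59202853²·(1 − 0.11695515)·4.56/1223 = 0.0011540016.
County 1: Wₕ = 0.40797147; term = 0.40797147²·(1 − 0.16597280)·1.862/1196 = 2.1611668 × 10^-4.
Sum = 0.0013701183.
SE = √(0.0013701183) = 0.0370.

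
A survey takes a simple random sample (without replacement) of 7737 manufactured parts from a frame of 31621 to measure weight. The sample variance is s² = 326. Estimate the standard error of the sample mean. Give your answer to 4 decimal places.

Under SRS without replacement, Var(ȳ) = (1 − f)·s²/n with f = n/N = 7737/31621 = 0.24467917.
Var(ȳ) = (1 − 0.24467917)·326/7737 = 0.75532083·0.042135195 = 0.03182559.
SE(ȳ) = √(0.03182559) = 0.1784.

0.1784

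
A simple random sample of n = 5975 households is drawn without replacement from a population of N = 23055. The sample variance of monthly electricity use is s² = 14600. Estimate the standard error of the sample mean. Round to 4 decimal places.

Under SRS without replacement, Var(ȳ) = (1 − f)·s²/n with f = n/N = 5975/23055 = 0.25916287.
Var(ȳ) = (1 − 0.25916287)·14600/5975 = 0.74083713·2.4435146 = 1.8102464.
SE(ȳ) = √(1.8102464) = 1.3455.

1.3455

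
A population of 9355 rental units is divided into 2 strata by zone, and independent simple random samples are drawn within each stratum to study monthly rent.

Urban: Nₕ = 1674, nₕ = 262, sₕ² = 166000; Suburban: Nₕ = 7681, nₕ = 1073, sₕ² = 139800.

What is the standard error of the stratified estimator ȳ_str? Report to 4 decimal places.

9.6268

Var(ȳ_str) = Σₕ Wₕ²(1 − fₕ)sₕ²/nₕ with Wₕ = Nₕ/N, N = 9355.
Urban: Wₕ = 0.17894174; term = 0.17894174²·(1 − 0.15651135)·166000/262 = 17.112339.
Suburban: Wₕ = 0.82105826; term = 0.82105826²·(1 − 0.13969535)·139800/1073 = 75.562734.
Sum = 92.675073.
SE = √(92.675073) = 9.6268.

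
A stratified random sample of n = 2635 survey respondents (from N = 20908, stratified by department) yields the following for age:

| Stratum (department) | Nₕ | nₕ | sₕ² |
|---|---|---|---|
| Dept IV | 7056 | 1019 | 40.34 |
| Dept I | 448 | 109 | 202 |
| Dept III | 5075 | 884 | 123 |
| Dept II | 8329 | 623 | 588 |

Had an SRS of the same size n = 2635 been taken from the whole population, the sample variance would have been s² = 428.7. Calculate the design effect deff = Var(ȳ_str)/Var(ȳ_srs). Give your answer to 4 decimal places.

1.0538

Var(ȳ_str) = Σ Wₕ²(1−fₕ)sₕ²/nₕ with Wₕ = Nₕ/20908:
  Dept IV: (7056/20908)²·(1−1019/7056)·40.34/1019 = 0.0038575936
  Dept I: (448/20908)²·(1−109/448)·202/109 = 6.4383948 × 10^-4
  Dept III: (5075/20908)²·(1−884/5075)·123/884 = 0.0067698894
  Dept II: (8329/20908)²·(1−623/8329)·588/623 = 0.13857541
  → Var(ȳ_str) = 0.14984673.
Var(ȳ_srs) = (1 − 2635/20908)·428.7/2635 = 0.14219038.
deff = 0.14984673 / 0.14219038 = 1.0538.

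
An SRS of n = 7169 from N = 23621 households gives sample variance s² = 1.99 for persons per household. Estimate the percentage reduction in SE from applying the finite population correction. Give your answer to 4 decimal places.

16.5435

f = n/N = 7169/23621 = 0.30350112.
SE_no-fpc = √(s²/n) = 0.016660854; SE_fpc = √((1−f)s²/n) = 0.013904567.
Ratio = √(1−f) = 0.83456508. Reduction = 100·(1 − 0.83456508) = 16.5435%.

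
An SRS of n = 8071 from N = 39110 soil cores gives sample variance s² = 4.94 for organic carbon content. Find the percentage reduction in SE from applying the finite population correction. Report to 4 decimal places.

10.9139

f = n/N = 8071/39110 = 0.20636666.
SE_no-fpc = √(s²/n) = 0.024740006; SE_fpc = √((1−f)s²/n) = 0.022039907.
Ratio = √(1−f) = 0.89086101. Reduction = 100·(1 − 0.89086101) = 10.9139%.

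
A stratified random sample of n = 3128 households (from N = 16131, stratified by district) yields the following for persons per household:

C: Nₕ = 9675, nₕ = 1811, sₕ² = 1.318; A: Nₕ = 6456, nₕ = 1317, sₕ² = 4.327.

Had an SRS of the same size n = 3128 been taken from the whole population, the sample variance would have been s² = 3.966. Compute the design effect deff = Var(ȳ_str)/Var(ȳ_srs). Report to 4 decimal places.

Var(ȳ_str) = Σ Wₕ²(1−fₕ)sₕ²/nₕ with Wₕ = Nₕ/16131:
  C: (9675/16131)²·(1−1811/9675)·1.318/1811 = 2.1279864 × 10^-4
  A: (6456/16131)²·(1−1317/6456)·4.327/1317 = 4.1890995 × 10^-4
  → Var(ȳ_str) = 6.3170859 × 10^-4.
Var(ȳ_srs) = (1 − 3128/16131)·3.966/3128 = 0.0010220408.
deff = (6.3170859 × 10^-4) / 0.0010220408 = 0.6181.

0.6181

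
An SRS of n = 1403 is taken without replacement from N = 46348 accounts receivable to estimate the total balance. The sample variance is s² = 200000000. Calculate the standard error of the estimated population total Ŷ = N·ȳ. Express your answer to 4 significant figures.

Var(Ŷ) = N²·Var(ȳ) = N²·(1 − n/N)·s²/n.
f = 1403/46348 = 0.03027099; Var(ȳ) = 0.96972901·200000000/1403 = 138236.49.
Var(Ŷ) = 46348² · 138236.49 = 2.9695093 × 10^14.
SE(Ŷ) = √(2.9695093 × 10^14) = 1.723 × 10^7.

1.723 × 10^7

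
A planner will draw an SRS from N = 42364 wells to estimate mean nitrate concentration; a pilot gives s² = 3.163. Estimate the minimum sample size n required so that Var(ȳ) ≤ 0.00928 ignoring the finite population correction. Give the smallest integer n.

341

Without fpc, n₀ = s²/D = 3.163/0.00928 = 340.8405.
Rounding up, n = 341.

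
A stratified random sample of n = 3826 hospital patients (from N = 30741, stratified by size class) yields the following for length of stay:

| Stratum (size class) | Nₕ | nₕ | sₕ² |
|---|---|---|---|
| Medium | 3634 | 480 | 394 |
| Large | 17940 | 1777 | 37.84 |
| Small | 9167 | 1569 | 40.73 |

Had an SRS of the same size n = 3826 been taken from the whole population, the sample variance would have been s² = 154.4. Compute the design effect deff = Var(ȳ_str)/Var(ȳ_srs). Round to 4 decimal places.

Var(ȳ_str) = Σ Wₕ²(1−fₕ)sₕ²/nₕ with Wₕ = Nₕ/30741:
  Medium: (3634/30741)²·(1−480/3634)·394/480 = 0.0099555582
  Large: (17940/30741)²·(1−1777/17940)·37.84/1777 = 0.0065338947
  Small: (9167/30741)²·(1−1569/9167)·40.73/1569 = 0.0019132953
  → Var(ȳ_str) = 0.018402748.
Var(ȳ_srs) = (1 − 3826/30741)·154.4/3826 = 0.035332854.
deff = 0.018402748 / 0.035332854 = 0.5208.

0.5208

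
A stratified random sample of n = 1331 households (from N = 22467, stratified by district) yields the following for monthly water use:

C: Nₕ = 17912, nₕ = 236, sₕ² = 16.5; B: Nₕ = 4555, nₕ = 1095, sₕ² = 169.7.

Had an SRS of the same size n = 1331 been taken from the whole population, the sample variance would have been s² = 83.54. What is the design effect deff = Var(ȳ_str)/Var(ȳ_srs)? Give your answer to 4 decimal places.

Var(ȳ_str) = Σ Wₕ²(1−fₕ)sₕ²/nₕ with Wₕ = Nₕ/22467:
  C: (17912/22467)²·(1−236/17912)·16.5/236 = 0.043854064
  B: (4555/22467)²·(1−1095/4555)·169.7/1095 = 0.0048388486
  → Var(ȳ_str) = 0.048692913.
Var(ȳ_srs) = (1 − 1331/22467)·83.54/1331 = 0.059046496.
deff = 0.048692913 / 0.059046496 = 0.8247.

0.8247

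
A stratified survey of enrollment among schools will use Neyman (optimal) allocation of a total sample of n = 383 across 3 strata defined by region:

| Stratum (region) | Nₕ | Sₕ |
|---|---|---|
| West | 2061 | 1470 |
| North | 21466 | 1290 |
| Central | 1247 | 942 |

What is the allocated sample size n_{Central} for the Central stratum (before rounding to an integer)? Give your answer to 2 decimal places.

14.11

Neyman allocation: nₕ = n·NₕSₕ / Σⱼ NⱼSⱼ.
Σ NⱼSⱼ = 2061·1470 + 21466·1290 + 1247·942 = 3.1895484 × 10^7.
n_{Central} = 383·1247·942 / (3.1895484 × 10^7) = 14.11.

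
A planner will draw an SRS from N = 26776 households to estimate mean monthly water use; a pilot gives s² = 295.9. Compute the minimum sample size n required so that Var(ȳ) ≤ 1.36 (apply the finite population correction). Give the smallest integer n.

Without fpc, n₀ = s²/D = 295.9/1.36 = 217.5735.
With fpc, (1 − n/N)·s²/n ≤ D requires n ≥ n₀/(1 + n₀/N) = 217.5735/(1 + 217.5735/26776) = 215.8198.
Rounding up, n = 216.

216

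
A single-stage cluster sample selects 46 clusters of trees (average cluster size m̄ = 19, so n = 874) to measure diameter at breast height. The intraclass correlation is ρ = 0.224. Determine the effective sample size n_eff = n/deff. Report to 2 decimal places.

173.69

deff = 1 + (19 − 1)·0.224 = 1 + 4.032 = 5.032.
n_eff = 874 / 5.032 = 173.69.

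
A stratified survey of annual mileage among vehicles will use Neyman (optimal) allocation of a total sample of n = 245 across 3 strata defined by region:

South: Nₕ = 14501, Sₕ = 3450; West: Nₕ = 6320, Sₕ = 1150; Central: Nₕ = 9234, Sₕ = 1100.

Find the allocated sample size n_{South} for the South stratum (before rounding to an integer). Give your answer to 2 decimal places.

Neyman allocation: nₕ = n·NₕSₕ / Σⱼ NⱼSⱼ.
Σ NⱼSⱼ = 14501·3450 + 6320·1150 + 9234·1100 = 6.745385 × 10^7.
n_{South} = 245·14501·3450 / (6.745385 × 10^7) = 181.71.

181.71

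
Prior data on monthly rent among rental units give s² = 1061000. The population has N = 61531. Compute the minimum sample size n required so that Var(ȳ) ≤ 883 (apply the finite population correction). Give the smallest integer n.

Without fpc, n₀ = s²/D = 1061000/883 = 1201.5855.
With fpc, (1 − n/N)·s²/n ≤ D requires n ≥ n₀/(1 + n₀/N) = 1201.5855/(1 + 1201.5855/61531) = 1178.5702.
Rounding up, n = 1179.

1179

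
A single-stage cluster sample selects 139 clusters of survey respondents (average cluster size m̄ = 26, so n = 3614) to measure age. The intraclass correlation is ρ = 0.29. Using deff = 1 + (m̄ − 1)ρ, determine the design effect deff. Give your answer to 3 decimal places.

8.250

deff = 1 + (26 − 1)·0.29 = 1 + 7.25 = 8.25.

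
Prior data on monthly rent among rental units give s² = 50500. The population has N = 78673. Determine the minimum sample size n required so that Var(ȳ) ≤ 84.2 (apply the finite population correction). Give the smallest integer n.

596

Without fpc, n₀ = s²/D = 50500/84.2 = 599.7625.
With fpc, (1 − n/N)·s²/n ≤ D requires n ≥ n₀/(1 + n₀/N) = 599.7625/(1 + 599.7625/78673) = 595.2248.
Rounding up, n = 596.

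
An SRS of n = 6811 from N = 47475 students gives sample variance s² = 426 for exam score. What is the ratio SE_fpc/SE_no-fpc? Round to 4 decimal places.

0.9255

f = n/N = 6811/47475 = 0.14346498.
SE_no-fpc = √(s²/n) = 0.25009175; SE_fpc = √((1−f)s²/n) = 0.23145785.
Ratio = √(1−f) = 0.92549177.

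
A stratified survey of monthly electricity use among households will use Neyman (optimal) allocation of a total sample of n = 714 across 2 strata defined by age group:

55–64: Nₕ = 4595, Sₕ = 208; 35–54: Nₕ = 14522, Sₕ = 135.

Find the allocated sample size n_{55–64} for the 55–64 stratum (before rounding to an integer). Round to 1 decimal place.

Neyman allocation: nₕ = n·NₕSₕ / Σⱼ NⱼSⱼ.
Σ NⱼSⱼ = 4595·208 + 14522·135 = 2.91623 × 10^6.
n_{55–64} = 714·4595·208 / (2.91623 × 10^6) = 234.0.

234.0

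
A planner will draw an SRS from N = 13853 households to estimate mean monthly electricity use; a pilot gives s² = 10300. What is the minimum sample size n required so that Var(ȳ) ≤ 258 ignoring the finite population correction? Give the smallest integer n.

40

Without fpc, n₀ = s²/D = 10300/258 = 39.9225.
Rounding up, n = 40.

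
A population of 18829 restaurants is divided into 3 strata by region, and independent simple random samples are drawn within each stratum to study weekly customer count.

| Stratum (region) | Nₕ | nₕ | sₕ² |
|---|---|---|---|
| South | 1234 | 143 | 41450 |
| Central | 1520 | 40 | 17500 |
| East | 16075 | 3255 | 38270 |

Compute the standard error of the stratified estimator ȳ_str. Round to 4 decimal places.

Var(ȳ_str) = Σₕ Wₕ²(1 − fₕ)sₕ²/nₕ with Wₕ = Nₕ/N, N = 18829.
South: Wₕ = 0.06553720; term = 0.06553720²·(1 − 0.11588331)·41450/143 = 1.1007125.
Central: Wₕ = 0.08072654; term = 0.08072654²·(1 − 0.02631579)·17500/40 = 2.77606.
East: Wₕ = 0.85373626; term = 0.85373626²·(1 − 0.20248834)·38270/3255 = 6.8342674.
Sum = 10.71104.
SE = √(10.71104) = 3.2728.

3.2728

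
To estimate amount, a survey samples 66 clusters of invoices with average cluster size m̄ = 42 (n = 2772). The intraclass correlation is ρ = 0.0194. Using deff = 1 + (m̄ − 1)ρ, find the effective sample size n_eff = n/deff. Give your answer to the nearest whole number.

deff = 1 + (42 − 1)·0.0194 = 1 + 0.7954 = 1.7954.
n_eff = 2772 / 1.7954 = 1544.

1544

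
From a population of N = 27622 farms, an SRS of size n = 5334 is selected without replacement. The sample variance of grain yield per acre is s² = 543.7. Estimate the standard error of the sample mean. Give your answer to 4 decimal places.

Under SRS without replacement, Var(ȳ) = (1 − f)·s²/n with f = n/N = 5334/27622 = 0.19310694.
Var(ȳ) = (1 − 0.19310694)·543.7/5334 = 0.80689306·0.10193101 = 0.082247423.
SE(ȳ) = √(0.082247423) = 0.2868.

0.2868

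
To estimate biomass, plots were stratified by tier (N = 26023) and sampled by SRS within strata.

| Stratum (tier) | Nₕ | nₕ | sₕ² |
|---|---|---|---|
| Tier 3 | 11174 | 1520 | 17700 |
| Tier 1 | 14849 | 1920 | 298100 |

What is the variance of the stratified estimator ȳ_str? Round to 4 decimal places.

Var(ȳ_str) = Σₕ Wₕ²(1 − fₕ)sₕ²/nₕ with Wₕ = Nₕ/N, N = 26023.
Tier 3: Wₕ = 0.42938939; term = 0.42938939²·(1 − 0.13603007)·17700/1520 = 1.8549445.
Tier 1: Wₕ = 0.57061061; term = 0.57061061²·(1 − 0.12930164)·298100/1920 = 44.015756.
Sum = 45.870701.

45.8707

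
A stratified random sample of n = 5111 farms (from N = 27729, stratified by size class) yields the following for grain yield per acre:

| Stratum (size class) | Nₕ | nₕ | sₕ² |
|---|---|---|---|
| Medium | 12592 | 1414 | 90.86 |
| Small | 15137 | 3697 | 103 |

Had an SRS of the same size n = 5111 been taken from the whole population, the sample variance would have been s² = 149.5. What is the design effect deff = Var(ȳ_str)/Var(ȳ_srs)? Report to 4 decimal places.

0.7560

Var(ȳ_str) = Σ Wₕ²(1−fₕ)sₕ²/nₕ with Wₕ = Nₕ/27729:
  Medium: (12592/27729)²·(1−1414/12592)·90.86/1414 = 0.011762882
  Small: (15137/27729)²·(1−3697/15137)·103/3697 = 0.0062745877
  → Var(ȳ_str) = 0.01803747.
Var(ȳ_srs) = (1 − 5111/27729)·149.5/5111 = 0.023859168.
deff = 0.01803747 / 0.023859168 = 0.7560.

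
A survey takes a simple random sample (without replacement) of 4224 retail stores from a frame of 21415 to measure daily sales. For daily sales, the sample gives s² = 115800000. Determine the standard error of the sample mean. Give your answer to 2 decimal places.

148.35

Under SRS without replacement, Var(ȳ) = (1 − f)·s²/n with f = n/N = 4224/21415 = 0.19724492.
Var(ȳ) = (1 − 0.19724492)·115800000/4224 = 0.80275508·27414.773 = 22007.348.
SE(ȳ) = √(22007.348) = 148.35.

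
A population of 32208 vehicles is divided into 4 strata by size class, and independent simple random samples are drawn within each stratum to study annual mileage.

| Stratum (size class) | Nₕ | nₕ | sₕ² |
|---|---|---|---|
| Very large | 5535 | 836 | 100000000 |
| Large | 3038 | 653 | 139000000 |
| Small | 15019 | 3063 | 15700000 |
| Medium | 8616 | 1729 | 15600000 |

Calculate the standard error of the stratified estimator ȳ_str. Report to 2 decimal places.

76.74

Var(ȳ_str) = Σₕ Wₕ²(1 − fₕ)sₕ²/nₕ with Wₕ = Nₕ/N, N = 32208.
Very large: Wₕ = 0.17185171; term = 0.17185171²·(1 − 0.15103884)·100000000/836 = 2999.0885.
Large: Wₕ = 0.09432439; term = 0.09432439²·(1 − 0.21494404)·139000000/653 = 1486.7921.
Small: Wₕ = 0.46631272; term = 0.46631272²·(1 − 0.20394167)·15700000/3063 = 887.26237.
Medium: Wₕ = 0.26751118; term = 0.26751118²·(1 − 0.20067317)·15600000/1729 = 516.10476.
Sum = 5889.2477.
SE = √(5889.2477) = 76.74.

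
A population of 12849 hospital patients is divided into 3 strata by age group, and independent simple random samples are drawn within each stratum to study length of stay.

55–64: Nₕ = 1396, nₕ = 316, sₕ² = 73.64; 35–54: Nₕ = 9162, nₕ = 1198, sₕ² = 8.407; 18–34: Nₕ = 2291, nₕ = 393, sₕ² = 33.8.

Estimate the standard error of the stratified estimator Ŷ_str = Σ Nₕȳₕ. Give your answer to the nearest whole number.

Var(Ŷ_str) = Σₕ Nₕ²(1 − fₕ)sₕ²/nₕ.
55–64: 1396²·(1 − 316/1396)·73.64/316 = 351346.69.
35–54: 9162²·(1 − 1198/9162)·8.407/1198 = 512042.22.
18–34: 2291²·(1 − 393/2291)·33.8/393 = 373977.48.
Sum = 1.2373664 × 10^6.
SE = √(1.2373664 × 10^6) = 1112.

1112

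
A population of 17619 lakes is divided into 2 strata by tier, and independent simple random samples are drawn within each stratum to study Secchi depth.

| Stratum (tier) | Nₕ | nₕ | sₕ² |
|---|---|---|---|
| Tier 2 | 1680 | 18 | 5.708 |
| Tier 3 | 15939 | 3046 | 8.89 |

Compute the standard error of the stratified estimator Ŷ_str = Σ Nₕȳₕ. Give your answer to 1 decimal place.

1218.7

Var(Ŷ_str) = Σₕ Nₕ²(1 − fₕ)sₕ²/nₕ.
Tier 2: 1680²·(1 − 18/1680)·5.708/18 = 885424.96.
Tier 3: 15939²·(1 − 3046/15939)·8.89/3046 = 599773.01.
Sum = 1.485198 × 10^6.
SE = √(1.485198 × 10^6) = 1218.7.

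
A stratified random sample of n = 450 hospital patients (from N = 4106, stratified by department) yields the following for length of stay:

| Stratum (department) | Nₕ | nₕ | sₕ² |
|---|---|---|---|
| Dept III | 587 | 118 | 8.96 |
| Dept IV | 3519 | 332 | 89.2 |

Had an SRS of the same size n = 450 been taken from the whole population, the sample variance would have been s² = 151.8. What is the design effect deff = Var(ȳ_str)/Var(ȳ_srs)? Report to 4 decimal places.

0.5992

Var(ȳ_str) = Σ Wₕ²(1−fₕ)sₕ²/nₕ with Wₕ = Nₕ/4106:
  Dept III: (587/4106)²·(1−118/587)·8.96/118 = 0.0012399354
  Dept IV: (3519/4106)²·(1−332/3519)·89.2/332 = 0.17872702
  → Var(ȳ_str) = 0.17996696.
Var(ȳ_srs) = (1 − 450/4106)·151.8/450 = 0.30036305.
deff = 0.17996696 / 0.30036305 = 0.5992.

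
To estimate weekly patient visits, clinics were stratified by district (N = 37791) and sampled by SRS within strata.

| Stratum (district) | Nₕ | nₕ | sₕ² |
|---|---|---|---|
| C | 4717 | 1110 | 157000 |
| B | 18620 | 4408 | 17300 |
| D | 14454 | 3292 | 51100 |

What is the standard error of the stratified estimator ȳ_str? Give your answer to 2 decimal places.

2.04

Var(ȳ_str) = Σₕ Wₕ²(1 − fₕ)sₕ²/nₕ with Wₕ = Nₕ/N, N = 37791.
C: Wₕ = 0.12481808; term = 0.12481808²·(1 − 0.23531906)·157000/1110 = 1.6850466.
B: Wₕ = 0.49270990; term = 0.49270990²·(1 − 0.23673469)·17300/4408 = 0.72721466.
D: Wₕ = 0.38247202; term = 0.38247202²·(1 − 0.22775702)·51100/3292 = 1.7535347.
Sum = 4.165796.
SE = √(4.165796) = 2.04.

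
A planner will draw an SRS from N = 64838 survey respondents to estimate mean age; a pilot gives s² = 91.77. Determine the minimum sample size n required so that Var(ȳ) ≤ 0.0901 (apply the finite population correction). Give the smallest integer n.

Without fpc, n₀ = s²/D = 91.77/0.0901 = 1018.5350.
With fpc, (1 − n/N)·s²/n ≤ D requires n ≥ n₀/(1 + n₀/N) = 1018.5350/(1 + 1018.5350/64838) = 1002.7824.
Rounding up, n = 1003.

1003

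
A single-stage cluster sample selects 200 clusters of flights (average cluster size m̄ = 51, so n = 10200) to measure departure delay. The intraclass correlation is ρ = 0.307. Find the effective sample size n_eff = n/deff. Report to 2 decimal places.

623.85

deff = 1 + (51 − 1)·0.307 = 1 + 15.35 = 16.35.
n_eff = 10200 / 16.35 = 623.85.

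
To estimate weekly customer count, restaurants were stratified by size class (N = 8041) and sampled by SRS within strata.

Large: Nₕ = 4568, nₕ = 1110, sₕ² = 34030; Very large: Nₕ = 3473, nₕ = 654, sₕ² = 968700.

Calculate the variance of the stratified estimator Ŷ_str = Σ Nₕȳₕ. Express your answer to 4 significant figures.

1.499 × 10^10

Var(Ŷ_str) = Σₕ Nₕ²(1 − fₕ)sₕ²/nₕ.
Large: 4568²·(1 − 1110/4568)·34030/1110 = 4.8427278 × 10^8.
Very large: 3473²·(1 − 654/3473)·968700/654 = 1.4501449 × 10^10.
Sum = 1.4985722 × 10^10.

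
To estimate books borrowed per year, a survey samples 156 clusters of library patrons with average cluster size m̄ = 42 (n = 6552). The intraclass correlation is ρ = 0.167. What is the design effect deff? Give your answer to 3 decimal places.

7.847

deff = 1 + (42 − 1)·0.167 = 1 + 6.847 = 7.847.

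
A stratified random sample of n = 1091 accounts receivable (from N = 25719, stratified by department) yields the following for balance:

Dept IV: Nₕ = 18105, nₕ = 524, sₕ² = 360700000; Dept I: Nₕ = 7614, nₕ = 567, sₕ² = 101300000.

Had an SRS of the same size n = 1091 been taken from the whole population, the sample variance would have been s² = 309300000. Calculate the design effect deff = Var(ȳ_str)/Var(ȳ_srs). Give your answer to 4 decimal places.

1.2735

Var(ȳ_str) = Σ Wₕ²(1−fₕ)sₕ²/nₕ with Wₕ = Nₕ/25719:
  Dept IV: (18105/25719)²·(1−524/18105)·360700000/524 = 331244.6
  Dept I: (7614/25719)²·(1−567/7614)·101300000/567 = 14492.235
  → Var(ȳ_str) = 345736.84.
Var(ȳ_srs) = (1 − 1091/25719)·309300000/1091 = 271475.25.
deff = 345736.84 / 271475.25 = 1.2735.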